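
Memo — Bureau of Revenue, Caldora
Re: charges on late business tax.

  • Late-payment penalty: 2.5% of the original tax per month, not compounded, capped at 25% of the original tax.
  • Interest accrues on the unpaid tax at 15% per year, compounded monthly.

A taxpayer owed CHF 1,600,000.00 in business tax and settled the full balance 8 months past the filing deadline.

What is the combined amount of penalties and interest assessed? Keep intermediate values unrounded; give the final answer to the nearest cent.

Penalty: 8 × 2.5% × CHF 1,600,000.00 = CHF 320,000.00 (below the 25% cap of CHF 400,000.00)
Interest (15%/yr ÷ 12 = 1.25%/month): CHF 1,600,000.00 × ((1 + 0.0125)^8 − 1) = CHF 167,177.7619…
Penalties + interest = CHF 320,000.0000 + CHF 167,177.7619… = CHF 487,177.76

CHF 487,177.76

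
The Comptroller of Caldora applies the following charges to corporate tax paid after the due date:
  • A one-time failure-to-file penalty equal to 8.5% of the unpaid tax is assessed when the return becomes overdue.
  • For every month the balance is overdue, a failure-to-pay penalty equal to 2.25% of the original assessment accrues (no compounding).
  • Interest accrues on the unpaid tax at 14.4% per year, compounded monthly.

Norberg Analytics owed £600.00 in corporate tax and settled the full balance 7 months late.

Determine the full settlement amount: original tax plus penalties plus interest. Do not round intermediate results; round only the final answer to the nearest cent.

£797.75

Failure-to-file penalty: 8.5% × £600.00 = £51.00
Failure-to-pay penalty = 2.25% × £600.00 × 7 mo = £94.50
Interest (14.4%/yr ÷ 12 = 1.2%/month): £600.00 × ((1 + 0.012)^7 − 1) = £52.2511…
Total = £600.00 + £145.5000 + £52.2511… = £797.75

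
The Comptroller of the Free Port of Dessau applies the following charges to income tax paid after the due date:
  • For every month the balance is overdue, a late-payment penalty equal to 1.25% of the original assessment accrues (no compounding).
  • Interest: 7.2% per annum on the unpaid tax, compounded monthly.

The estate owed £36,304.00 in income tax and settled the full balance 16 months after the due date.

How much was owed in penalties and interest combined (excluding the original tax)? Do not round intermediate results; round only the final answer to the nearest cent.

£10,907.30

Late-payment penalty: 16 × 1.25% × £36,304.00 = £7,260.80
Interest (7.2%/yr ÷ 12 = 0.6%/month): £36,304.00 × ((1 + 0.006)^16 − 1) = £3,646.4955…
Penalties + interest = £7,260.8000 + £3,646.4955… = £10,907.30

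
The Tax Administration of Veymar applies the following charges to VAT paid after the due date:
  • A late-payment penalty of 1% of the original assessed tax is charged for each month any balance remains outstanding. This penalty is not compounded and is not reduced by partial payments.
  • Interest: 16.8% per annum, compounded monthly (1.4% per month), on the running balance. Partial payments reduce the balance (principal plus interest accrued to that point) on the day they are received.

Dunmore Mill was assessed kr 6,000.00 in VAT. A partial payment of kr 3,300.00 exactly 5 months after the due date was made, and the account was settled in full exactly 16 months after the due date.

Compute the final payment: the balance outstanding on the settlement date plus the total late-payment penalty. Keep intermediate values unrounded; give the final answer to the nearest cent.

kr 4,609.46

Balance at month 5: kr 6,000.0000 × (1 + 0.014)^5 = kr 6,431.9258…
After kr 3,300.00 payment: kr 6,431.9258… − kr 3,300.00 = kr 3,131.9258…
Balance at month 16: kr 3,131.9258… × (1 + 0.014)^11 = kr 3,649.4630…
Penalty: 16 × 1% × kr 6,000.00 = kr 960.00
Final settlement = outstanding balance + penalty = kr 3,649.4630… + kr 960.00 = kr 4,609.46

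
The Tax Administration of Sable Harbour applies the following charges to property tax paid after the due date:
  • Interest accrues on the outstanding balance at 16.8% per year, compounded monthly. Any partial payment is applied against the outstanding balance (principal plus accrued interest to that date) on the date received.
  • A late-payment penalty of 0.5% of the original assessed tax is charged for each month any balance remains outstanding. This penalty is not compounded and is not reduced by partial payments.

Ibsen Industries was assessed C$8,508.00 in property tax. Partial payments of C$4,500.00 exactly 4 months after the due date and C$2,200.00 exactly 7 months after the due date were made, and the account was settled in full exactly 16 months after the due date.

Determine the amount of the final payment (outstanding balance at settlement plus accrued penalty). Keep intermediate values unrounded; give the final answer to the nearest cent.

Monthly rate = 16.8% ÷ 12 = 1.4%
Balance at month 4: C$8,508.0000 × (1 + 0.014)^4 = C$8,994.5471…
After C$4,500.00 payment: C$8,994.5471… − C$4,500.00 = C$4,494.5471…
Balance at month 7: C$4,494.5471… × (1 + 0.014)^3 = C$4,685.9732…
After C$2,200.00 payment: C$4,685.9732… − C$2,200.00 = C$2,485.9732…
Balance at month 16: C$2,485.9732… × (1 + 0.014)^9 = C$2,817.3321…
Penalty: 16 × 0.5% × C$8,508.00 = C$680.64
Final settlement = outstanding balance + penalty = C$2,817.3321… + C$680.64 = C$3,497.97

C$3,497.97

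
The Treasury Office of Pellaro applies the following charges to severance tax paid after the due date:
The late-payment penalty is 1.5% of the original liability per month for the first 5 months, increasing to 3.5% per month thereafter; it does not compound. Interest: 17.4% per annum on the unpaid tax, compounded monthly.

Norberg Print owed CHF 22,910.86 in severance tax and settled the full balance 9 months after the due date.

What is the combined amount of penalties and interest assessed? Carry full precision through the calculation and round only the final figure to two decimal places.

Penalty, months 1–5: 5 × 1.5% × CHF 22,910.86 = CHF 1,718.31…
Penalty, months 6–9: 4 × 3.5% × CHF 22,910.86 = CHF 3,207.52…
Interest (17.4%/yr ÷ 12 = 1.45%/month): CHF 22,910.86 × ((1 + 0.0145)^9 − 1) = CHF 3,169.2761…
Penalties + interest = CHF 4,925.8349 + CHF 3,169.2761… = CHF 8,095.11

CHF 8,095.11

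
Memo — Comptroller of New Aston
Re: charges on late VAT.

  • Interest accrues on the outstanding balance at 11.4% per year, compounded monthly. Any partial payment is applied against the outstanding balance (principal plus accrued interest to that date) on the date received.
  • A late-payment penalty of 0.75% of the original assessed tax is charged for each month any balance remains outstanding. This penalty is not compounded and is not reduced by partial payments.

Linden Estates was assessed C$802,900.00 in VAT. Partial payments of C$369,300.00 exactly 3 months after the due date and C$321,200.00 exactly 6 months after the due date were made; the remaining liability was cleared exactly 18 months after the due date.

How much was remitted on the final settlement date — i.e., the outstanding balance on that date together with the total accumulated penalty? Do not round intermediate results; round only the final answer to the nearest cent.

C$274,891.31

Monthly rate = 11.4% ÷ 12 = 0.95%
Balance at month 3: C$802,900.0000 × (1 + 0.0095)^3 = C$826,000.7236…
After C$369,300.00 payment: C$826,000.7236… − C$369,300.00 = C$456,700.7236…
Balance at month 6: C$456,700.7236… × (1 + 0.0095)^3 = C$469,840.7375…
After C$321,200.00 payment: C$469,840.7375… − C$321,200.00 = C$148,640.7375…
Balance at month 18: C$148,640.7375… × (1 + 0.0095)^12 = C$166,499.8056…
Penalty: 18 × 0.75% × C$802,900.00 = C$108,391.50
Final settlement = outstanding balance + penalty = C$166,499.8056… + C$108,391.50 = C$274,891.31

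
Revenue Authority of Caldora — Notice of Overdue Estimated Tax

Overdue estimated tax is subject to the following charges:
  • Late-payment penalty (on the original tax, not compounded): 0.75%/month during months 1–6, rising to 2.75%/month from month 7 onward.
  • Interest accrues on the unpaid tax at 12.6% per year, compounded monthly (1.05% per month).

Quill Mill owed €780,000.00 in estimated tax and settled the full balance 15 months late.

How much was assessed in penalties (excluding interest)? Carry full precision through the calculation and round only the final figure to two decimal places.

Penalty, months 1–6: 6 × 0.75% × €780,000.00 = €35,100.00
Penalty, months 7–15: 9 × 2.75% × €780,000.00 = €193,050.00
Total penalty = €35,100.00 + €193,050.00 = €228,150.00

€228,150.00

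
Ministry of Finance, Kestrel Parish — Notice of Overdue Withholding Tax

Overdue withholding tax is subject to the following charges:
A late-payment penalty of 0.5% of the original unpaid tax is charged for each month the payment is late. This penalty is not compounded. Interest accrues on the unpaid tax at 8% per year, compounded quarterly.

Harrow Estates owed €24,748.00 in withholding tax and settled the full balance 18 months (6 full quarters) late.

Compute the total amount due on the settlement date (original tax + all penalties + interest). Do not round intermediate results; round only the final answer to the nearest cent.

Late-payment penalty: 18 × 0.5% × €24,748.00 = €2,227.32
Interest (8%/yr ÷ 4 = 2%/quarter): €24,748.00 × ((1 + 0.02)^6 − 1) = €3,122.2676…
Total = €24,748.00 + €2,227.3200 + €3,122.2676… = €30,097.59

€30,097.59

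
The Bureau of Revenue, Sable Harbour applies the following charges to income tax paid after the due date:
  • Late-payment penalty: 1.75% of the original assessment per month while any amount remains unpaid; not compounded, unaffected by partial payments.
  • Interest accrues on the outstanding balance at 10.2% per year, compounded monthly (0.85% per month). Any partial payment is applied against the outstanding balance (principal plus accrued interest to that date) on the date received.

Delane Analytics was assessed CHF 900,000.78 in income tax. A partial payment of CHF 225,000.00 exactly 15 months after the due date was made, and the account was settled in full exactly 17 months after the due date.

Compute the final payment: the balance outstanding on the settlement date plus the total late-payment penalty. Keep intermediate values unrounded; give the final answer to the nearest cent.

Balance at month 15: CHF 900,000.7800 × (1 + 0.0085)^15 = CHF 1,021,836.5293…
After CHF 225,000.00 payment: CHF 1,021,836.5293… − CHF 225,000.00 = CHF 796,836.5293…
Balance at month 17: CHF 796,836.5293… × (1 + 0.0085)^2 = CHF 810,440.3217…
Penalty: 17 × 1.75% × CHF 900,000.78 = CHF 267,750.23…
Final settlement = outstanding balance + penalty = CHF 810,440.3217… + CHF 267,750.23… = CHF 1,078,190.55

CHF 1,078,190.55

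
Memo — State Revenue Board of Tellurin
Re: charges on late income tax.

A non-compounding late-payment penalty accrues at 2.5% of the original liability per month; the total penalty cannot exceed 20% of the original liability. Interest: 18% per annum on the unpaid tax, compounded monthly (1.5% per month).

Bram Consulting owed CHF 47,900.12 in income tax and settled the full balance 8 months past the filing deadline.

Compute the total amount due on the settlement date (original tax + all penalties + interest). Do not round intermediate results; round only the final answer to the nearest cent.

CHF 63,539.15

Penalty (uncapped): 8 × 2.5% × CHF 47,900.12 = CHF 9,580.02…; cap = 20% × CHF 47,900.12 = CHF 9,580.02… → penalty = CHF 9,580.02…
Interest: CHF 47,900.12 × ((1 + 0.015)^8 − 1) = CHF 47,900.12 × 0.1264926… = CHF 6,059.0101…
Total = CHF 47,900.12 + CHF 9,580.0240 + CHF 6,059.0101… = CHF 63,539.15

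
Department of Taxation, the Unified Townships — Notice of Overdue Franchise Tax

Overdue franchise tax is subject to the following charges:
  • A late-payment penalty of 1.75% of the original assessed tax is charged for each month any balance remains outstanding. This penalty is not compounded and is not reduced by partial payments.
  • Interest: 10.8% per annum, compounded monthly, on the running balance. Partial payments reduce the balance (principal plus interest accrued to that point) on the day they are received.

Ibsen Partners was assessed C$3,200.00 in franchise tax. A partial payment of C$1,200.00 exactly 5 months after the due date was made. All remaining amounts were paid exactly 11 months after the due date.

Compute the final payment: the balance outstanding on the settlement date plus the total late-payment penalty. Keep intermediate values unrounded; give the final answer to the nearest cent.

Monthly rate = 10.8% ÷ 12 = 0.9%
Balance at month 5: C$3,200.0000 × (1 + 0.009)^5 = C$3,346.6154…
After C$1,200.00 payment: C$3,346.6154… − C$1,200.00 = C$2,146.6154…
Balance at month 11: C$2,146.6154… × (1 + 0.009)^6 = C$2,265.1723…
Penalty: 11 × 1.75% × C$3,200.00 = C$616.00
Final settlement = outstanding balance + penalty = C$2,265.1723… + C$616.00 = C$2,881.17

C$2,881.17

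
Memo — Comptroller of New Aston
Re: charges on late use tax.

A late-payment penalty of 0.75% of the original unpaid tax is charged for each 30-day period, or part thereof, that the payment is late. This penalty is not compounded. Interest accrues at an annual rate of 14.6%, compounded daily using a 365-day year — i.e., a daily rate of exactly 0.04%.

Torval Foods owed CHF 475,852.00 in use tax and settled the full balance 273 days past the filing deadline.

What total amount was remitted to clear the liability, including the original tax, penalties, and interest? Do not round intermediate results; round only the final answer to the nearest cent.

Penalty periods: ⌈273/30⌉ = 10; penalty = 10 × 0.75% × CHF 475,852.00 = CHF 35,688.90
Interest: CHF 475,852.00 × ((1 + 0.0004)^273 − 1) = CHF 475,852.00 × 0.11536105… = CHF 54,894.7872…
Total = CHF 475,852.00 + CHF 35,688.9000 + CHF 54,894.7872… = CHF 566,435.69

CHF 566,435.69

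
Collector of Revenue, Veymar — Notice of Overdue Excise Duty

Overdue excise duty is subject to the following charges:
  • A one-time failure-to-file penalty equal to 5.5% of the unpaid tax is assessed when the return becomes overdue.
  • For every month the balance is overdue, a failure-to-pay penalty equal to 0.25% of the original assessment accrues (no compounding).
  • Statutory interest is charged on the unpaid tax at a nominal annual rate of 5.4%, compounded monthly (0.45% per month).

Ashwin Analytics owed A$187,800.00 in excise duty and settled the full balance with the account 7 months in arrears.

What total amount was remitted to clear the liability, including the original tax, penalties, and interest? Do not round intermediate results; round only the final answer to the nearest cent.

A$207,411.66

Failure-to-file penalty: 5.5% × A$187,800.00 = A$10,329.00
Failure-to-pay penalty: 7 × 0.25% × A$187,800.00 = A$3,286.50
Interest: A$187,800.00 × ((1 + 0.0045)^7 − 1) = A$187,800.00 × 0.0319285… = A$5,996.1636…
Total = A$187,800.00 + A$13,615.5000 + A$5,996.1636… = A$207,411.66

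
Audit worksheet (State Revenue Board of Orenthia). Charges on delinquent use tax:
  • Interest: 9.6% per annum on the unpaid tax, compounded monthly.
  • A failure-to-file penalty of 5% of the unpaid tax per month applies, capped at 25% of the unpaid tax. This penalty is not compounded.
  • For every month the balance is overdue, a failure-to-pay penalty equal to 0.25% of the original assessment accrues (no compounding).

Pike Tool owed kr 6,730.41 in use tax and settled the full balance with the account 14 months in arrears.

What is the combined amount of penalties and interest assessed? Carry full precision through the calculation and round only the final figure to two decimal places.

kr 2,712.45

Failure-to-file: 14 × 5% × kr 6,730.41 = kr 4,711.29…, capped at 25% × kr 6,730.41 = kr 1,682.60…
Failure-to-pay penalty = 0.25% × kr 6,730.41 × 14 mo = kr 235.56…
Interest (9.6%/yr ÷ 12 = 0.8%/month): kr 6,730.41 × ((1 + 0.008)^14 − 1) = kr 794.2862…
Penalties + interest = kr 1,918.1669… + kr 794.2862… = kr 2,712.45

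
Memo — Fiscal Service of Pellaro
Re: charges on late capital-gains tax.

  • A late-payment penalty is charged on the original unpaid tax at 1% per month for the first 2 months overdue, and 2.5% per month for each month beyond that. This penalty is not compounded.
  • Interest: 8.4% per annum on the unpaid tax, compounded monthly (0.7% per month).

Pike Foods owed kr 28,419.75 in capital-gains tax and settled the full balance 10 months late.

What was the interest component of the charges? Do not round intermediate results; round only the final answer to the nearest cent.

Interest: kr 28,419.75 × ((1 + 0.007)^10 − 1) = kr 28,419.75 × 0.0722467… = kr 2,053.2323…

kr 2,053.23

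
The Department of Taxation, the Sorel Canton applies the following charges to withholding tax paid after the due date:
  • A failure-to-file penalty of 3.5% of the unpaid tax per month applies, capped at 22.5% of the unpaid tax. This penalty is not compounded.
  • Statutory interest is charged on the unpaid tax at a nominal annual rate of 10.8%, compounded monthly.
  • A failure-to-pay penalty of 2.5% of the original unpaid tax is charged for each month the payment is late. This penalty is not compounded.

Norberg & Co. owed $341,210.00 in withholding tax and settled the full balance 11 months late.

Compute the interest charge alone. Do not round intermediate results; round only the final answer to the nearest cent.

$35,341.67

Interest (10.8%/yr ÷ 12 = 0.9%/month): $341,210.00 × ((1 + 0.009)^11 − 1) = $35,341.6712…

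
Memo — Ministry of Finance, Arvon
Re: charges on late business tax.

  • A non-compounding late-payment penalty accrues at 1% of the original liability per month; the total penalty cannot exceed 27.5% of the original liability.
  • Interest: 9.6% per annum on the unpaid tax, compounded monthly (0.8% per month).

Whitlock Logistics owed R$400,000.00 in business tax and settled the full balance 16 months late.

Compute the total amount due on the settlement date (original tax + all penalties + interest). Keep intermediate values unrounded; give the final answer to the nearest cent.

Penalty: 16 × 1% × R$400,000.00 = R$64,000.00 (below the 27.5% cap of R$110,000.00)
Interest: R$400,000.00 × ((1 + 0.008)^16 − 1) = R$400,000.00 × 0.1359743… = R$54,389.7280…
Total = R$400,000.00 + R$64,000.0000 + R$54,389.7280… = R$518,389.73

R$518,389.73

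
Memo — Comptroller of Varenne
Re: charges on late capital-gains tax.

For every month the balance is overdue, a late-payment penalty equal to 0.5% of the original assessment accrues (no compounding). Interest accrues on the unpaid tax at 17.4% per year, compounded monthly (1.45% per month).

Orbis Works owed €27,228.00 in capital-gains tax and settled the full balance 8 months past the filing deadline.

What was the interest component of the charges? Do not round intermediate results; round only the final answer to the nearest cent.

Interest: €27,228.00 × ((1 + 0.0145)^8 − 1) = €27,228.00 × 0.1220609… = €3,323.4729…

€3,323.47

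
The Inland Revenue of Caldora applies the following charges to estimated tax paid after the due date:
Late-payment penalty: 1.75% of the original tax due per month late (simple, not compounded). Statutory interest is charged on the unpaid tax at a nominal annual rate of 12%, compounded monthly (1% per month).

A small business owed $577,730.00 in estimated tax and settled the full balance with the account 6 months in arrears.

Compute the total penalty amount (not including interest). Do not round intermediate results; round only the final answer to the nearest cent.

$60,661.65

Late-payment penalty: 6 × 1.75% × $577,730.00 = $60,661.65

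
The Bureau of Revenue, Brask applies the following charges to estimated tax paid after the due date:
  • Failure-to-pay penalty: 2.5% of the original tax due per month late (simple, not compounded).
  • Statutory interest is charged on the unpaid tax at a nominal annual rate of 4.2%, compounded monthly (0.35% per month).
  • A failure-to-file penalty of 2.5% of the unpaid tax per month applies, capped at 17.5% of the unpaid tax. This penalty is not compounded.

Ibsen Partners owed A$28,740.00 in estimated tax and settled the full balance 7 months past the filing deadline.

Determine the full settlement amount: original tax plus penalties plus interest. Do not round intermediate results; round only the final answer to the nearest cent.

Failure-to-file: 7 × 2.5% × A$28,740.00 = A$5,029.50, capped at 17.5% × A$28,740.00 = A$5,029.50
Failure-to-pay penalty = 2.5% × A$28,740.00 × 7 mo = A$5,029.50
Interest: A$28,740.00 × ((1 + 0.0035)^7 − 1) = A$28,740.00 × 0.0247588… = A$711.5666…
Total = A$28,740.00 + A$10,059.0000 + A$711.5666… = A$39,510.57

A$39,510.57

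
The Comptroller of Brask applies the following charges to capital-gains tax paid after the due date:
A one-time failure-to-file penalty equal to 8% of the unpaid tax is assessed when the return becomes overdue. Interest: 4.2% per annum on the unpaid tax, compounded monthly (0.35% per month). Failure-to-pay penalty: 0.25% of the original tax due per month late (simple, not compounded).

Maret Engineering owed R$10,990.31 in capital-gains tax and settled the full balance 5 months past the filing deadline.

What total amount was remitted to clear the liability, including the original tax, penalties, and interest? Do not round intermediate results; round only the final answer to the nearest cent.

Failure-to-file penalty: 8% × R$10,990.31 = R$879.22…
Failure-to-pay penalty = 0.25% × R$10,990.31 × 5 mo = R$137.38…
Interest: R$10,990.31 × ((1 + 0.0035)^5 − 1) = R$10,990.31 × 0.0176229… = R$193.6815…
Total = R$10,990.31 + R$1,016.6037… + R$193.6815… = R$12,200.60

R$12,200.60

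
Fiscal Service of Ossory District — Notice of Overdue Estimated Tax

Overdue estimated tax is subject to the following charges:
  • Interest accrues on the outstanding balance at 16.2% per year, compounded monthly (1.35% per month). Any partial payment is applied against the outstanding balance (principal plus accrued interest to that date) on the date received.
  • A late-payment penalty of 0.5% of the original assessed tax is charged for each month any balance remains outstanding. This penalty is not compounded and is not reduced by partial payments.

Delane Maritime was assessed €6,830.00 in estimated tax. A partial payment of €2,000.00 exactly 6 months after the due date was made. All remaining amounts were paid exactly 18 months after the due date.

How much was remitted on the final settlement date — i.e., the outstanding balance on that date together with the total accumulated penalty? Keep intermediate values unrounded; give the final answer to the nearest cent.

€6,960.10

Balance at month 6: €6,830.0000 × (1 + 0.0135)^6 = €7,402.2410…
After €2,000.00 payment: €7,402.2410… − €2,000.00 = €5,402.2410…
Balance at month 18: €5,402.2410… × (1 + 0.0135)^12 = €6,345.3998…
Penalty: 18 × 0.5% × €6,830.00 = €614.70
Final settlement = outstanding balance + penalty = €6,345.3998… + €614.70 = €6,960.10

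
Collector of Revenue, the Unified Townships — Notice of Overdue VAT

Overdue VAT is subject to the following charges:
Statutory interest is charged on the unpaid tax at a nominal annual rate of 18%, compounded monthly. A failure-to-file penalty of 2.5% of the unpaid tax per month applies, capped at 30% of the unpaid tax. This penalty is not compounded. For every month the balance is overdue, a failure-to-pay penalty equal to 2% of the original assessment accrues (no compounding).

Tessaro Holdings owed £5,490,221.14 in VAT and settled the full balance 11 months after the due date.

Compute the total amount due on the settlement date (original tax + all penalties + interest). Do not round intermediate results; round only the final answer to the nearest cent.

Failure-to-file: 11 × 2.5% × £5,490,221.14 = £1,509,810.81… (under the 30% cap)
Failure-to-pay penalty = 2% × £5,490,221.14 × 11 mo = £1,207,848.65…
Interest (18%/yr ÷ 12 = 1.5%/month): £5,490,221.14 × ((1 + 0.015)^11 − 1) = £976,979.0180…
Total = £5,490,221.14 + £2,717,659.4643 + £976,979.0180… = £9,184,859.62

£9,184,859.62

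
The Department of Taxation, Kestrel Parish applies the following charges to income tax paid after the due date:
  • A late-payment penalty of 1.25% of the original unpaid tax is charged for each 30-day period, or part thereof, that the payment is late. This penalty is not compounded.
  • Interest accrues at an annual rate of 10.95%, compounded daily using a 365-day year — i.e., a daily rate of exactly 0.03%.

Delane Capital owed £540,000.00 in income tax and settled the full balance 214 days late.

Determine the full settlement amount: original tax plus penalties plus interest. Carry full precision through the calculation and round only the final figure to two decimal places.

Penalty periods: ⌈214/30⌉ = 8; penalty = 8 × 1.25% × £540,000.00 = £54,000.00
Interest: £540,000.00 × ((1 + 0.0003)^214 − 1) = £540,000.00 × 0.06629537… = £35,799.5010…
Total = £540,000.00 + £54,000.0000 + £35,799.5010… = £629,799.50

£629,799.50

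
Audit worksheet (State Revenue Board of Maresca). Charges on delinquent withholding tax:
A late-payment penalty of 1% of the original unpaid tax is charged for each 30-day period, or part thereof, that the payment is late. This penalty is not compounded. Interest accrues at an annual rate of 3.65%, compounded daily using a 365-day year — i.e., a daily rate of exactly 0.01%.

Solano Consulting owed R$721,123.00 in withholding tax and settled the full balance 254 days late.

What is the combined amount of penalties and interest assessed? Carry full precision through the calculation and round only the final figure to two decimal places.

Penalty periods: ⌈254/30⌉ = 9; penalty = 9 × 1% × R$721,123.00 = R$64,901.07
Interest: R$721,123.00 × ((1 + 0.0001)^254 − 1) = R$721,123.00 × 0.02572403… = R$18,550.1868…
Penalties + interest = R$64,901.0700 + R$18,550.1868… = R$83,451.26

R$83,451.26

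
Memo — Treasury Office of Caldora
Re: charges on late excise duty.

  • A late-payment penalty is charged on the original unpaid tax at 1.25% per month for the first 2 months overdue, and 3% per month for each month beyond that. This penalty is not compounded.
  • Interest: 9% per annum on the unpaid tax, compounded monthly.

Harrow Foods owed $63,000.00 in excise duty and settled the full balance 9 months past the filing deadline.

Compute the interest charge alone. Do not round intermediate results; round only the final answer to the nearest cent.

$4,382.33

Interest (9%/yr ÷ 12 = 0.75%/month): $63,000.00 × ((1 + 0.0075)^9 − 1) = $4,382.3329…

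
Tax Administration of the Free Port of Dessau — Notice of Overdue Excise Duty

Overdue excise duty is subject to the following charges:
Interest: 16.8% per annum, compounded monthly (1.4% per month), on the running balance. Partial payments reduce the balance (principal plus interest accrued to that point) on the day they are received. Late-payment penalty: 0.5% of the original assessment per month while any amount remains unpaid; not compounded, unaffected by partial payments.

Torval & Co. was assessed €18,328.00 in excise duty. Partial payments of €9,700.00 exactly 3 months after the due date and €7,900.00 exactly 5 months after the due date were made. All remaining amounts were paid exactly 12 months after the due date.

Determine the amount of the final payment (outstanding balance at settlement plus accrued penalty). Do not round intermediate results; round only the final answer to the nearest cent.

€3,054.88

Balance at month 3: €18,328.0000 × (1 + 0.014)^3 = €19,108.6032…
After €9,700.00 payment: €19,108.6032… − €9,700.00 = €9,408.6032…
Balance at month 5: €9,408.6032… × (1 + 0.014)^2 = €9,673.8881…
After €7,900.00 payment: €9,673.8881… − €7,900.00 = €1,773.8881…
Balance at month 12: €1,773.8881… × (1 + 0.014)^7 = €1,955.2033…
Penalty: 12 × 0.5% × €18,328.00 = €1,099.68
Final settlement = outstanding balance + penalty = €1,955.2033… + €1,099.68 = €3,054.88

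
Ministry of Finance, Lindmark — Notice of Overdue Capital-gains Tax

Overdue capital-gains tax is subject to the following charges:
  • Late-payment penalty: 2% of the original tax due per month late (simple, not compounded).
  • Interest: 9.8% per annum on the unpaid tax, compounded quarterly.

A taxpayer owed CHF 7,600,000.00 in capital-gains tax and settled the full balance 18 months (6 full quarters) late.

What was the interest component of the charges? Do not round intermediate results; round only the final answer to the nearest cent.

CHF 1,187,905.31

Interest (9.8%/yr ÷ 4 = 2.45%/quarter): CHF 7,600,000.00 × ((1 + 0.0245)^6 − 1) = CHF 1,187,905.3094…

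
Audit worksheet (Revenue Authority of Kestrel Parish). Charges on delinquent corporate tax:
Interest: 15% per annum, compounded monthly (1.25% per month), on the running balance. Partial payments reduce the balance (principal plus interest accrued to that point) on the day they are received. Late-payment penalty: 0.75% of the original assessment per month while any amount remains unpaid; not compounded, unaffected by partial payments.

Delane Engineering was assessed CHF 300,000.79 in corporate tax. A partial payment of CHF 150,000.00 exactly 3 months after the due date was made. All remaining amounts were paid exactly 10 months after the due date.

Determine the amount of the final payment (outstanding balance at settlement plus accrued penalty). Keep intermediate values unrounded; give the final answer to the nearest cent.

CHF 198,554.63

Balance at month 3: CHF 300,000.7900 × (1 + 0.0125)^3 = CHF 311,392.0309…
After CHF 150,000.00 payment: CHF 311,392.0309… − CHF 150,000.00 = CHF 161,392.0309…
Balance at month 10: CHF 161,392.0309… × (1 + 0.0125)^7 = CHF 176,054.5728…
Penalty: 10 × 0.75% × CHF 300,000.79 = CHF 22,500.06…
Final settlement = outstanding balance + penalty = CHF 176,054.5728… + CHF 22,500.06… = CHF 198,554.63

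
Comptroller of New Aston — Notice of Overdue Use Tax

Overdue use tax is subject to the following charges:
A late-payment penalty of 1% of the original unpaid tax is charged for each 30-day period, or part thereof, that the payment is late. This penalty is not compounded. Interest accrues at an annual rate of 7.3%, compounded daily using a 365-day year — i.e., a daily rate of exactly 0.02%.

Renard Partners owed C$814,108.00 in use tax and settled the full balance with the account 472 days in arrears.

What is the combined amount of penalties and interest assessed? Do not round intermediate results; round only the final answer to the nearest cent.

Penalty periods: ⌈472/30⌉ = 16; penalty = 16 × 1% × C$814,108.00 = C$130,257.28
Interest: C$814,108.00 × ((1 + 0.0002)^472 − 1) = C$814,108.00 × 0.09898888… = C$80,587.6429…
Penalties + interest = C$130,257.2800 + C$80,587.6429… = C$210,844.92

C$210,844.92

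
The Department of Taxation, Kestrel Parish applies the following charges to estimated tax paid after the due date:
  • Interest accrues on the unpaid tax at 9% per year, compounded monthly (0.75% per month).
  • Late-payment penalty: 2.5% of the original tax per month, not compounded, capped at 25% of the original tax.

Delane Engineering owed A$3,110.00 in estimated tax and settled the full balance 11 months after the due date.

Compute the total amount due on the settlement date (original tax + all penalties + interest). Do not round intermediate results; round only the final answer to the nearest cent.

A$4,153.92

Penalty (uncapped): 11 × 2.5% × A$3,110.00 = A$855.25; cap = 25% × A$3,110.00 = A$777.50 → penalty = A$777.50
Interest: A$3,110.00 × ((1 + 0.0075)^11 − 1) = A$3,110.00 × 0.0856644… = A$266.4163…
Total = A$3,110.00 + A$777.5000 + A$266.4163… = A$4,153.92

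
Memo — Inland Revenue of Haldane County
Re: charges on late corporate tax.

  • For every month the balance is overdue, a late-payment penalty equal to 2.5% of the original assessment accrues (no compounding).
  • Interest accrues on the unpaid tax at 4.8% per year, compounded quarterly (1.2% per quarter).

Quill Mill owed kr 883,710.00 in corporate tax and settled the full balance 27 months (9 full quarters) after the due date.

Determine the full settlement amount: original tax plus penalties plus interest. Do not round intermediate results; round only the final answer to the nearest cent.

kr 1,580,366.69

Late-payment penalty: 27 × 2.5% × kr 883,710.00 = kr 596,504.25
Interest: kr 883,710.00 × ((1 + 0.012)^9 − 1) = kr 883,710.00 × 0.1133318… = kr 100,152.4417…
Total = kr 883,710.00 + kr 596,504.2500 + kr 100,152.4417… = kr 1,580,366.69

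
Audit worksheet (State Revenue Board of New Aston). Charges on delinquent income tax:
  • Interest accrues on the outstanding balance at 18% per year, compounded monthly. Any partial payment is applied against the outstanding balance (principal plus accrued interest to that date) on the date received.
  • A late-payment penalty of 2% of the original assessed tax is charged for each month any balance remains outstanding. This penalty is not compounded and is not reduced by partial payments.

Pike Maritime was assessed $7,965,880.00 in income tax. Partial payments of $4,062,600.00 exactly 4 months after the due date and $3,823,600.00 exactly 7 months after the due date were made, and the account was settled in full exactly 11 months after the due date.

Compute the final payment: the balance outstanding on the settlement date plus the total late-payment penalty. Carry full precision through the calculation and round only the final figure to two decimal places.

Monthly rate = 18% ÷ 12 = 1.5%
Balance at month 4: $7,965,880.0000 × (1 + 0.015)^4 = $8,454,694.6807…
After $4,062,600.00 payment: $8,454,694.6807… − $4,062,600.00 = $4,392,094.6807…
Balance at month 7: $4,392,094.6807… × (1 + 0.015)^3 = $4,592,718.4285…
After $3,823,600.00 payment: $4,592,718.4285… − $3,823,600.00 = $769,118.4285…
Balance at month 11: $769,118.4285… × (1 + 0.015)^4 = $816,314.2661…
Penalty: 11 × 2% × $7,965,880.00 = $1,752,493.60
Final settlement = outstanding balance + penalty = $816,314.2661… + $1,752,493.60 = $2,568,807.87

$2,568,807.87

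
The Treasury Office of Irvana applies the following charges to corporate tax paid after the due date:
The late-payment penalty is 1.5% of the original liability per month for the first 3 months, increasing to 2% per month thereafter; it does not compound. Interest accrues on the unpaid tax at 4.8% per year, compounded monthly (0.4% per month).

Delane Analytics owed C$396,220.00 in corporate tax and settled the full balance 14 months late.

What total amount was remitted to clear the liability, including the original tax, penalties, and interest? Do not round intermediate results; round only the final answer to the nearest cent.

C$523,992.85

Penalty, months 1–3: 3 × 1.5% × C$396,220.00 = C$17,829.90
Penalty, months 4–14: 11 × 2% × C$396,220.00 = C$87,168.40
Interest: C$396,220.00 × ((1 + 0.004)^14 − 1) = C$396,220.00 × 0.0574796… = C$22,774.5490…
Total = C$396,220.00 + C$104,998.3000 + C$22,774.5490… = C$523,992.85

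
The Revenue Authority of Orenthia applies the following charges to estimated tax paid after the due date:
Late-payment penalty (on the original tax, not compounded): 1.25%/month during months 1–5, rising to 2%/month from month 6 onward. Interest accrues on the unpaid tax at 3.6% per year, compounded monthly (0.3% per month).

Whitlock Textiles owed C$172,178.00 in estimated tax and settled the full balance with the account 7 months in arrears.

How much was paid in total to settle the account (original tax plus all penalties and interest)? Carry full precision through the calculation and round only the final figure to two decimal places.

C$193,474.69

Penalty, months 1–5: 5 × 1.25% × C$172,178.00 = C$10,761.13…
Penalty, months 6–7: 2 × 2% × C$172,178.00 = C$6,887.12
Interest: C$172,178.00 × ((1 + 0.003)^7 − 1) = C$172,178.00 × 0.0211899… = C$3,648.4428…
Total = C$172,178.00 + C$17,648.2450 + C$3,648.4428… = C$193,474.69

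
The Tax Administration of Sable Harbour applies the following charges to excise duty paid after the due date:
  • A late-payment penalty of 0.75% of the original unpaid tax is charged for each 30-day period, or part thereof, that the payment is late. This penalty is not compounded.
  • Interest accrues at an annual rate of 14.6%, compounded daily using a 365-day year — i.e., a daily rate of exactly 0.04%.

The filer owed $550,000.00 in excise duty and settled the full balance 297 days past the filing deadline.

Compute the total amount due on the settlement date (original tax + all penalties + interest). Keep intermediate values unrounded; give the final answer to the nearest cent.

Penalty periods: ⌈297/30⌉ = 10; penalty = 10 × 0.75% × $550,000.00 = $41,250.00
Interest: $550,000.00 × ((1 + 0.0004)^297 − 1) = $550,000.00 × 0.12611792… = $69,364.8544…
Total = $550,000.00 + $41,250.0000 + $69,364.8544… = $660,614.85

$660,614.85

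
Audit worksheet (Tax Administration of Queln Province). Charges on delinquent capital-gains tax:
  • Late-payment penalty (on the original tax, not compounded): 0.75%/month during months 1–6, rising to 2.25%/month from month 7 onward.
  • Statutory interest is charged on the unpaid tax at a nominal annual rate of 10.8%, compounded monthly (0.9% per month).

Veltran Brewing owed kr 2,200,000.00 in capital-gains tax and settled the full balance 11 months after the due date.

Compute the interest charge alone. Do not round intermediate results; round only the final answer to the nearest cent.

Interest: kr 2,200,000.00 × ((1 + 0.009)^11 − 1) = kr 2,200,000.00 × 0.1035775… = kr 227,870.4508…

kr 227,870.45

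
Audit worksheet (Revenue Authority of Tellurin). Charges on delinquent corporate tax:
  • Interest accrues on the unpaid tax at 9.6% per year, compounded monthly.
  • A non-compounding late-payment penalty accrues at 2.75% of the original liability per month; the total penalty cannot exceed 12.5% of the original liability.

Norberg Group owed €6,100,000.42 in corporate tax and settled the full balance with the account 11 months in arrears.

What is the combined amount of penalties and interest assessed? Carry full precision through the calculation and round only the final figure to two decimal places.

Penalty (uncapped): 11 × 2.75% × €6,100,000.42 = €1,845,250.13…; cap = 12.5% × €6,100,000.42 = €762,500.05… → penalty = €762,500.05…
Interest (9.6%/yr ÷ 12 = 0.8%/month): €6,100,000.42 × ((1 + 0.008)^11 − 1) = €558,795.7048…
Penalties + interest = €762,500.0525 + €558,795.7048… = €1,321,295.76

€1,321,295.76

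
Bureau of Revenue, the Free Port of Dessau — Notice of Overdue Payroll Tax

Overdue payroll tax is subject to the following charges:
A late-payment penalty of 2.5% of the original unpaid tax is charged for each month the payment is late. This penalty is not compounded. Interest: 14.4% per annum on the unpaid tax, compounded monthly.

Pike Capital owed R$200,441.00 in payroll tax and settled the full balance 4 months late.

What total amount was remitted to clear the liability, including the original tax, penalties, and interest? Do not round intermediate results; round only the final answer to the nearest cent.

R$230,280.84

Late-payment penalty = 2.5% × R$200,441.00 × 4 mo = R$20,044.10
Interest (14.4%/yr ÷ 12 = 1.2%/month): R$200,441.00 × ((1 + 0.012)^4 − 1) = R$9,795.7386…
Total = R$200,441.00 + R$20,044.1000 + R$9,795.7386… = R$230,280.84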